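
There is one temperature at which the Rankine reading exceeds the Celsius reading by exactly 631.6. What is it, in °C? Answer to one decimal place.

174.9°C

Let C be the Celsius reading. The Rankine reading is R = 1.8·C + 491.67.
Require R - C = 631.6: (0.8)·C + 491.67 = 631.6.
C = (631.6 - 491.67) / (0.8) = 174.9.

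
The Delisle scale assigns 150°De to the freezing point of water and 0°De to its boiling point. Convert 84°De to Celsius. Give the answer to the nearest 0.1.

Linear interpolation between the fixed points: C = (84 - 150) × 100 / (0 - 150) = 44.0000°C.

44.0°C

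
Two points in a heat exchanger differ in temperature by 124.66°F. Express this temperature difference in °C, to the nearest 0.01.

69.26°C

An interval of 1°F corresponds to 5/9°C.
124.66 × 5/9 = 69.26.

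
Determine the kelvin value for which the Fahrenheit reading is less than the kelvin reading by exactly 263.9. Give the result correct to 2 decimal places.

244.71 K

Let K be the kelvin reading. The Fahrenheit reading is F = 1.8·K - 459.67.
Require F - K = -263.9: (0.8)·K - 459.67 = -263.9.
K = (-263.9 + 459.67) / (0.8) = 244.71.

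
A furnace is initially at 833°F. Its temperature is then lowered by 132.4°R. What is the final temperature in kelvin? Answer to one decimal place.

644.6 K

Initial temperature in Celsius: (833 - 32) × 5/9 = 445.0000°C.
The 132.4°R change is an interval, so only the factor 5/9 applies: -132.4 × 5/9 = -73.5556°C.
Final Celsius temperature: 445.0000 - 73.5556 = 371.4444°C.
In kelvin: 371.4444 + 273.15 = 644.6 K.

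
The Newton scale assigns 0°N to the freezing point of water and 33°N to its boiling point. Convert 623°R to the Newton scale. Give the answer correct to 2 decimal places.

First in Celsius: (623 - 491.67) × 5/9 = 72.9611°C.
Linearly onto the Newton scale: 0 + (72.9611 / 100) × (33 - 0) = 24.08°N.

24.08°N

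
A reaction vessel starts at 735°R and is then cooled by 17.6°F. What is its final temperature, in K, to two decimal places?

398.56 K

Initial temperature in Celsius: (735 - 491.67) × 5/9 = 135.1833°C.
The 17.6°F change is an interval, so only the factor 5/9 applies: -17.6 × 5/9 = -9.7778°C.
Final Celsius temperature: 135.1833 - 9.7778 = 125.4056°C.
In kelvin: 125.4056 + 273.15 = 398.56 K.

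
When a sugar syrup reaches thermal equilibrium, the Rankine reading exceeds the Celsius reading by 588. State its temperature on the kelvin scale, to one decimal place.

Let x be the Celsius reading; then the Rankine reading is 1.8·x + 491.67.
(1.8·x + 491.67) - x = 588  ⇒  (0.8)·x = 96.33  ⇒  x = 120.4125°C.
In kelvin: 120.4125 + 273.15 = 393.6 K.

393.6 K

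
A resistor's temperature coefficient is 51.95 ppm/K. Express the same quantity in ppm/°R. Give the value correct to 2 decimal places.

28.86 ppm/°R

The quantity depends on a temperature interval, so only the ratio of degree sizes applies; the offset between the scales is irrelevant.
A change of 1°R is a change of 5/9 K, so per °R the value is 51.95 × 5/9 = 28.86.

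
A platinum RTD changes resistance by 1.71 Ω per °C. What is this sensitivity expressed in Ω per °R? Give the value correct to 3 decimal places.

0.950 Ω per °R

The quantity depends on a temperature interval, so only the ratio of degree sizes applies; the offset between the scales is irrelevant.
A change of 1°R is a change of 5/9°C, so per °R the value is 1.71 × 5/9 = 0.950.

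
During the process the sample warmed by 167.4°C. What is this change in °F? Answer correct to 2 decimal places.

Only the scale ratio 1.8 matters for a change in temperature.
167.4 × 1.8 = 301.32.

301.32°F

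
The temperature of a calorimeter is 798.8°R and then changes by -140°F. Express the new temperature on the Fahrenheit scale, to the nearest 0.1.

199.1°F

Initial temperature in Celsius: (798.8 - 491.67) × 5/9 = 170.6278°C.
The 140°F change is an interval, so only the factor 5/9 applies: -140 × 5/9 = -77.7778°C.
Final Celsius temperature: 170.6278 - 77.7778 = 92.8500°C.
In Fahrenheit: 92.8500 × 1.8 + 32 = 199.1°F.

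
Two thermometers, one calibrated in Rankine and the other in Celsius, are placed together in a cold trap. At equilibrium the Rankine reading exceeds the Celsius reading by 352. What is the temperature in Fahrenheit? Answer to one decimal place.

Let x be the Rankine reading; then the Celsius reading is 5/9·x - 273.15.
(5/9·x - 273.15) - x = -352  ⇒  (-4/9)·x = -78.85  ⇒  x = 177.4125°R.
In Celsius: (177.4125 - 491.67) × 5/9 = -174.5875°C.
In Fahrenheit: -174.5875 × 1.8 + 32 = -282.3°F.

-282.3°F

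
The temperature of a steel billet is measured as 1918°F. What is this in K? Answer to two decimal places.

In Celsius: (1918 - 32) × 5/9 = 1047.7778°C.
In kelvin: 1047.7778 + 273.15 = 1320.93 K.

1320.93 K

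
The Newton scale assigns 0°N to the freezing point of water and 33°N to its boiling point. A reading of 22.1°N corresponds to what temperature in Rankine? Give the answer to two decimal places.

612.22°R

Linear interpolation between the fixed points: C = (22.1 - 0) × 100 / (33 - 0) = 66.9697°C.
Then 66.9697 × 1.8 + 491.67 = 612.22°R.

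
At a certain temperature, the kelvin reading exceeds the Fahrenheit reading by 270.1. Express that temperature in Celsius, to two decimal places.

-36.19°C

Let x be the kelvin reading; then the Fahrenheit reading is 1.8·x - 459.67.
(1.8·x - 459.67) - x = -270.1  ⇒  (0.8)·x = 189.57  ⇒  x = 236.9625 K.
In Celsius: 236.9625 - 273.15 = -36.19°C.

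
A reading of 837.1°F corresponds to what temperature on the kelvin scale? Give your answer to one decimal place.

In Celsius: (837.1 - 32) × 5/9 = 447.2778°C.
In kelvin: 447.2778 + 273.15 = 720.4 K.

720.4 K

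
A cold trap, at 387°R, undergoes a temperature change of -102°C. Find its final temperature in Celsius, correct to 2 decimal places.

-160.15°C

Initial temperature in Celsius: (387 - 491.67) × 5/9 = -58.1500°C.
Final Celsius temperature: -58.1500 - 102.0000 = -160.1500°C.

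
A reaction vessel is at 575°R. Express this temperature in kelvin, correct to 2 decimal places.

In Celsius: (575 - 491.67) × 5/9 = 46.2944°C.
In kelvin: 46.2944 + 273.15 = 319.44 K.

319.44 K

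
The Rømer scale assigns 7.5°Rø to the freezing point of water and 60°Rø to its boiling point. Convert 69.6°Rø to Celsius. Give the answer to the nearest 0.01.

118.29°C

Linear interpolation between the fixed points: C = (69.6 - 7.5) × 100 / (60 - 7.5) = 118.2857°C.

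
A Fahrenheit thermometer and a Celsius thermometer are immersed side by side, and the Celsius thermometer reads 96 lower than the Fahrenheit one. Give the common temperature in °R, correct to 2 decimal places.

Let x be the Fahrenheit reading; then the Celsius reading is 5/9·x - 17.7778.
(5/9·x - 17.7778) - x = -96  ⇒  (-4/9)·x = -78.2222  ⇒  x = 176.0000°F.
In Celsius: (176 - 32) × 5/9 = 80.0000°C.
In Rankine: 80.0000 × 1.8 + 491.67 = 635.67°R.

635.67°R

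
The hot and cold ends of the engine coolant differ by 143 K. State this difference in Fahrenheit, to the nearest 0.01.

257.40°F

An interval of 1 K corresponds to 1.8°F.
143 × 1.8 = 257.40.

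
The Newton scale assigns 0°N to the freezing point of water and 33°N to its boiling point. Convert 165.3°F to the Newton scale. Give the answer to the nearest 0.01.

24.44°N

First in Celsius: (165.3 - 32) × 5/9 = 74.0556°C.
Linearly onto the Newton scale: 0 + (74.0556 / 100) × (33 - 0) = 24.44°N.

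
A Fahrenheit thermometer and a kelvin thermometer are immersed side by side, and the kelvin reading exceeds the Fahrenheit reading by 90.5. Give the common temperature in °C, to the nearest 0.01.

Let x be the Fahrenheit reading; then the kelvin reading is 5/9·x + 255.372.
(5/9·x + 255.372) - x = 90.5  ⇒  (-4/9)·x = -164.872  ⇒  x = 370.9625°F.
In Celsius: (370.9625 - 32) × 5/9 = 188.31°C.

188.31°C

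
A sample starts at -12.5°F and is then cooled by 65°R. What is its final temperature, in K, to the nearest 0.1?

212.3 K

Initial temperature in Celsius: (-12.5 - 32) × 5/9 = -24.7222°C.
The 65°R change is an interval, so only the factor 5/9 applies: -65 × 5/9 = -36.1111°C.
Final Celsius temperature: -24.7222 - 36.1111 = -60.8333°C.
In kelvin: -60.8333 + 273.15 = 212.3 K.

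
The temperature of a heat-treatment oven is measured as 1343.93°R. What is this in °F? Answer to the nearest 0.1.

884.3°F

In Celsius: (1343.93 - 491.67) × 5/9 = 473.4778°C.
In Fahrenheit: 473.4778 × 1.8 + 32 = 884.3°F.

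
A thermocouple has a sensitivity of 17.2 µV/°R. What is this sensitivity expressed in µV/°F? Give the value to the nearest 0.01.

17.20 µV/°F

Since only a temperature interval is involved, the additive offset between the scales drops out.
A change of 1°F is a change of 1°R, so per °F the value is 17.2 × 1 = 17.20.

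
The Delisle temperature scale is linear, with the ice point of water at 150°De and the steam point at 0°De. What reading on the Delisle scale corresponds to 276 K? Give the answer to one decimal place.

145.7°De

First in Celsius: 276 - 273.15 = 2.8500°C.
Linearly onto the Delisle scale: 150 + (2.8500 / 100) × (0 - 150) = 145.7°De.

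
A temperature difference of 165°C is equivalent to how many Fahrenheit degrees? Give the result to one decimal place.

297.0°F

For a temperature interval the offset drops out; only the factor 1.8 applies.
165 × 1.8 = 297.0.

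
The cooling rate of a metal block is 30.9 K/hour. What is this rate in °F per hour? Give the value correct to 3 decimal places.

Since only a temperature interval is involved, the additive offset between the scales drops out.
A change of 1 K is a change of 1.8°F, so 30.9 × 1.8 = 55.620.

55.620 °F/hour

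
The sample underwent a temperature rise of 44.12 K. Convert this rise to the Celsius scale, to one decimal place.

44.1°C

Kelvin and Celsius degrees are the same size, so the interval is unchanged: 44.1.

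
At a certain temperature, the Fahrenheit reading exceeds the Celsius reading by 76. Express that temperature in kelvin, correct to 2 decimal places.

Let x be the Celsius reading; then the Fahrenheit reading is 1.8·x + 32.
(1.8·x + 32) - x = 76  ⇒  (0.8)·x = 44  ⇒  x = 55.0000°C.
In kelvin: 55.0000 + 273.15 = 328.15 K.

328.15 K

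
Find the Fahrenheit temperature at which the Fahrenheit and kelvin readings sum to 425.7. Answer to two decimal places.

Let F be the Fahrenheit reading. The kelvin reading is K = 5/9·F + 255.372.
Require F + K = 425.7: (14/9)·F + 255.372 = 425.7.
F = (425.7 - 255.372) / (14/9) = 109.50.

109.50°F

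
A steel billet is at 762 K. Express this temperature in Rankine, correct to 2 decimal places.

1371.60°R

In Celsius: 762 - 273.15 = 488.8500°C.
In Rankine: 488.8500 × 1.8 + 491.67 = 1371.60°R.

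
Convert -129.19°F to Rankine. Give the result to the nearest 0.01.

330.48°R

In Celsius: (-129.19 - 32) × 5/9 = -89.5500°C.
In Rankine: -89.5500 × 1.8 + 491.67 = 330.48°R.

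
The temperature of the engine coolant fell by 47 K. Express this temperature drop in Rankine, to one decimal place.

84.6°R

For a temperature interval the offset drops out; only the factor 1.8 applies.
47 × 1.8 = 84.6.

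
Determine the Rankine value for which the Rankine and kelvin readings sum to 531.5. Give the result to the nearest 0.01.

Let R be the Rankine reading. The kelvin reading is K = 5/9·R.
Require R + K = 531.5: (14/9)·R = 531.5.
R = (531.5) / (14/9) = 341.68.

341.68°R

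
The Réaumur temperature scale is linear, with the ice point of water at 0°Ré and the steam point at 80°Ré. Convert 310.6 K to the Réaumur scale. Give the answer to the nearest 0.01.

First in Celsius: 310.6 - 273.15 = 37.4500°C.
Linearly onto the Réaumur scale: 0 + (37.4500 / 100) × (80 - 0) = 29.96°Ré.

29.96°Ré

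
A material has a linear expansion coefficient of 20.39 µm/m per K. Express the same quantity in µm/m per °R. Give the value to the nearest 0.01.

The quantity depends on a temperature interval, so only the ratio of degree sizes applies; the offset between the scales is irrelevant.
A change of 1°R is a change of 5/9 K, so per °R the value is 20.39 × 5/9 = 11.33.

11.33 µm/m per °R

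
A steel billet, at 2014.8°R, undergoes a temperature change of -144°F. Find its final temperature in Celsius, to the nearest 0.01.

766.18°C

Initial temperature in Celsius: (2014.8 - 491.67) × 5/9 = 846.1833°C.
The 144°F change is an interval, so only the factor 5/9 applies: -144 × 5/9 = -80.0000°C.
Final Celsius temperature: 846.1833 - 80.0000 = 766.1833°C.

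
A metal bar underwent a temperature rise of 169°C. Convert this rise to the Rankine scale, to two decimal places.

For a temperature interval the offset drops out; only the factor 1.8 applies.
169 × 1.8 = 304.20.

304.20°R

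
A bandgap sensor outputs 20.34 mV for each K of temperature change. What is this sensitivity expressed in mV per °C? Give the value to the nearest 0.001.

The quantity depends on a temperature interval, so only the ratio of degree sizes applies; the offset between the scales is irrelevant.
A change of 1°C is a change of 1 K, so per °C the value is 20.34 × 1 = 20.340.

20.340 mV per °C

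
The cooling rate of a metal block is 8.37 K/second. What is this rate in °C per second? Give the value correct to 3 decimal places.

8.370 °C/second

The quantity depends on a temperature interval, so only the ratio of degree sizes applies; the offset between the scales is irrelevant.
A change of 1 K is a change of 1°C, so 8.37 × 1 = 8.370.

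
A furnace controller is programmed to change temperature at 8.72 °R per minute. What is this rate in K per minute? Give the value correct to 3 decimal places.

4.844 K/minute

Since only a temperature interval is involved, the additive offset between the scales drops out.
A change of 1°R is a change of 5/9 K, so 8.72 × 5/9 = 4.844.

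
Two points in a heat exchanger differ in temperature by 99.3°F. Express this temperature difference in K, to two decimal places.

55.17 K

Only the scale ratio 5/9 matters for a change in temperature.
99.3 × 5/9 = 55.17.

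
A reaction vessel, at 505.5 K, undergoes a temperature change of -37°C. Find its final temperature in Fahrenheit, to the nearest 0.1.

Initial temperature in Celsius: 505.5 - 273.15 = 232.3500°C.
Final Celsius temperature: 232.3500 - 37.0000 = 195.3500°C.
In Fahrenheit: 195.3500 × 1.8 + 32 = 383.6°F.

383.6°F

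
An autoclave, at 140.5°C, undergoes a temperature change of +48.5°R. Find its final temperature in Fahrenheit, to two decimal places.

The 48.5°R change is an interval, so only the factor 5/9 applies: +48.5 × 5/9 = +26.9444°C.
Final Celsius temperature: 140.5000 + 26.9444 = 167.4444°C.
In Fahrenheit: 167.4444 × 1.8 + 32 = 333.40°F.

333.40°F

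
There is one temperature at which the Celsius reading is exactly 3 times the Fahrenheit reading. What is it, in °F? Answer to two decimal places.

Let F be the Fahrenheit reading. The Celsius reading is C = 5/9·F - 17.7778.
Require C = 3·F: 5/9·F - 17.7778 = 3·F.
(-22/9)·F = 17.7778  ⇒  F = -7.27.

-7.27°F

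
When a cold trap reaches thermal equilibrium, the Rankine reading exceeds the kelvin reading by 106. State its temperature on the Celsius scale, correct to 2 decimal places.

-140.65°C

Let x be the Rankine reading; then the kelvin reading is 5/9·x.
(5/9·x) - x = -106  ⇒  (-4/9)·x = -106  ⇒  x = 238.5000°R.
In Celsius: (238.5 - 491.67) × 5/9 = -140.65°C.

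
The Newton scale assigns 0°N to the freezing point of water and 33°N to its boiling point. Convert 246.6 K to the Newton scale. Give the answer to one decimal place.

-8.8°N

First in Celsius: 246.6 - 273.15 = -26.5500°C.
Linearly onto the Newton scale: 0 + (-26.5500 / 100) × (33 - 0) = -8.8°N.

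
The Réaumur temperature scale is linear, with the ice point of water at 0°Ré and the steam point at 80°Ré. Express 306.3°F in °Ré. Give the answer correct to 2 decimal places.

First in Celsius: (306.3 - 32) × 5/9 = 152.3889°C.
Linearly onto the Réaumur scale: 0 + (152.3889 / 100) × (80 - 0) = 121.91°Ré.

121.91°Ré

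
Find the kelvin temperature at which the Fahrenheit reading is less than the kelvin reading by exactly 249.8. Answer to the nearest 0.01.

262.34 K

Let K be the kelvin reading. The Fahrenheit reading is F = 1.8·K - 459.67.
Require F - K = -249.8: (0.8)·K - 459.67 = -249.8.
K = (-249.8 + 459.67) / (0.8) = 262.34.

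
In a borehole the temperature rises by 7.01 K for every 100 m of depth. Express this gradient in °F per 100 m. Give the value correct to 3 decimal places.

12.618 °F/100 m

Since only a temperature interval is involved, the additive offset between the scales drops out.
A change of 1 K is a change of 1.8°F, so 7.01 × 1.8 = 12.618.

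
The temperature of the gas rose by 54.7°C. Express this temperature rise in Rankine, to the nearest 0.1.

Only the scale ratio 1.8 matters for a change in temperature.
54.7 × 1.8 = 98.5.

98.5°R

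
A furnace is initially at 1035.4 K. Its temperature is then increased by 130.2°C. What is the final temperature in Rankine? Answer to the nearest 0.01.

2098.08°R

Initial temperature in Celsius: 1035.4 - 273.15 = 762.2500°C.
Final Celsius temperature: 762.2500 + 130.2000 = 892.4500°C.
In Rankine: 892.4500 × 1.8 + 491.67 = 2098.08°R.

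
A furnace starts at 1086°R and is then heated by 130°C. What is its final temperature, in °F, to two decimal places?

Initial temperature in Celsius: (1086 - 491.67) × 5/9 = 330.1833°C.
Final Celsius temperature: 330.1833 + 130.0000 = 460.1833°C.
In Fahrenheit: 460.1833 × 1.8 + 32 = 860.33°F.

860.33°F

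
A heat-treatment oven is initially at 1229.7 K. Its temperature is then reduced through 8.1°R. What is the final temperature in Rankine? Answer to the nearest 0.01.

Initial temperature in Celsius: 1229.7 - 273.15 = 956.5500°C.
The 8.1°R change is an interval, so only the factor 5/9 applies: -8.1 × 5/9 = -4.5000°C.
Final Celsius temperature: 956.5500 - 4.5000 = 952.0500°C.
In Rankine: 952.0500 × 1.8 + 491.67 = 2205.36°R.

2205.36°R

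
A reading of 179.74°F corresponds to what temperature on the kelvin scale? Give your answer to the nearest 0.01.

355.23 K

In Celsius: (179.74 - 32) × 5/9 = 82.0778°C.
In kelvin: 82.0778 + 273.15 = 355.23 K.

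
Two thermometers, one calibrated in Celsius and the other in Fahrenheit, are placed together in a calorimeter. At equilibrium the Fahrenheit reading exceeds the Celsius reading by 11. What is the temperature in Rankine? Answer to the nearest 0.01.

Let x be the Celsius reading; then the Fahrenheit reading is 1.8·x + 32.
(1.8·x + 32) - x = 11  ⇒  (0.8)·x = -21  ⇒  x = -26.2500°C.
In Rankine: -26.2500 × 1.8 + 491.67 = 444.42°R.

444.42°R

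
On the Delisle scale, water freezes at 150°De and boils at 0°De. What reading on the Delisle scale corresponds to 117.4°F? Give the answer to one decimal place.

78.8°De

First in Celsius: (117.4 - 32) × 5/9 = 47.4444°C.
Linearly onto the Delisle scale: 150 + (47.4444 / 100) × (0 - 150) = 78.8°De.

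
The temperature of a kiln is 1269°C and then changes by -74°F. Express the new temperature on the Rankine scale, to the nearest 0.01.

2701.87°R

The 74°F change is an interval, so only the factor 5/9 applies: -74 × 5/9 = -41.1111°C.
Final Celsius temperature: 1269.0000 - 41.1111 = 1227.8889°C.
In Rankine: 1227.8889 × 1.8 + 491.67 = 2701.87°R.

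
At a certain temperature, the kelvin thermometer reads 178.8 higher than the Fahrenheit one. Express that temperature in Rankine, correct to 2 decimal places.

631.96°R

Let x be the Fahrenheit reading; then the kelvin reading is 5/9·x + 255.372.
(5/9·x + 255.372) - x = 178.8  ⇒  (-4/9)·x = -76.5722  ⇒  x = 172.2875°F.
In Celsius: (172.2875 - 32) × 5/9 = 77.9375°C.
In Rankine: 77.9375 × 1.8 + 491.67 = 631.96°R.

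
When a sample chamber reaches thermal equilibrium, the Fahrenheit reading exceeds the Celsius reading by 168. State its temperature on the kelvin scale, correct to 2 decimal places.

Let x be the Fahrenheit reading; then the Celsius reading is 5/9·x - 17.7778.
(5/9·x - 17.7778) - x = -168  ⇒  (-4/9)·x = -150.222  ⇒  x = 338.0000°F.
In Celsius: (338 - 32) × 5/9 = 170.0000°C.
In kelvin: 170.0000 + 273.15 = 443.15 K.

443.15 K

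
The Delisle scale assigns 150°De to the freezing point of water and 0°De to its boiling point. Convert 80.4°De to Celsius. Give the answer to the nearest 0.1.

Linear interpolation between the fixed points: C = (80.4 - 150) × 100 / (0 - 150) = 46.4000°C.

46.4°C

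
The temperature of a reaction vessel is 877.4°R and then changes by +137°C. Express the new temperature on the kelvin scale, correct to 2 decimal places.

624.44 K

Initial temperature in Celsius: (877.4 - 491.67) × 5/9 = 214.2944°C.
Final Celsius temperature: 214.2944 + 137.0000 = 351.2944°C.
In kelvin: 351.2944 + 273.15 = 624.44 K.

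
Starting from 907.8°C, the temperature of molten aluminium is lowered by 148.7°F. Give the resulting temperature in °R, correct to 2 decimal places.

The 148.7°F change is an interval, so only the factor 5/9 applies: -148.7 × 5/9 = -82.6111°C.
Final Celsius temperature: 907.8000 - 82.6111 = 825.1889°C.
In Rankine: 825.1889 × 1.8 + 491.67 = 1977.01°R.

1977.01°R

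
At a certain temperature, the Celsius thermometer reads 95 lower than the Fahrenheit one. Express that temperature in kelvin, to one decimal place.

Let x be the Fahrenheit reading; then the Celsius reading is 5/9·x - 17.7778.
(5/9·x - 17.7778) - x = -95  ⇒  (-4/9)·x = -77.2222  ⇒  x = 173.7500°F.
In Celsius: (173.75 - 32) × 5/9 = 78.7500°C.
In kelvin: 78.7500 + 273.15 = 351.9 K.

351.9 K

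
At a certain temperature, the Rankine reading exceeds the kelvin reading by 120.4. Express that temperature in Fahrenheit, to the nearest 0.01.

Let x be the Rankine reading; then the kelvin reading is 5/9·x.
(5/9·x) - x = -120.4  ⇒  (-4/9)·x = -120.4  ⇒  x = 270.9000°R.
In Celsius: (270.9 - 491.67) × 5/9 = -122.6500°C.
In Fahrenheit: -122.6500 × 1.8 + 32 = -188.77°F.

-188.77°F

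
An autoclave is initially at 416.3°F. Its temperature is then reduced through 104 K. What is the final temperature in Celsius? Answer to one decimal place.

109.5°C

Initial temperature in Celsius: (416.3 - 32) × 5/9 = 213.5000°C.
The 104 K change is an interval; Kelvin and Celsius degrees are the same size, so ΔC = -104°C.
Final Celsius temperature: 213.5000 - 104.0000 = 109.5000°C.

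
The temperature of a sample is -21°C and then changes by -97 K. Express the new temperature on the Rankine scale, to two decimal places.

The 97 K change is an interval; Kelvin and Celsius degrees are the same size, so ΔC = -97°C.
Final Celsius temperature: -21.0000 - 97.0000 = -118.0000°C.
In Rankine: -118.0000 × 1.8 + 491.67 = 279.27°R.

279.27°R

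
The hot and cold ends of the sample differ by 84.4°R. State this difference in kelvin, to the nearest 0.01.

Only the scale ratio 5/9 matters for a change in temperature.
84.4 × 5/9 = 46.89.

46.89 K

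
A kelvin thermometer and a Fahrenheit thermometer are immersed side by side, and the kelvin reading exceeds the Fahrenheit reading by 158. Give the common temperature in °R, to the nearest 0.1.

Let x be the kelvin reading; then the Fahrenheit reading is 1.8·x - 459.67.
(1.8·x - 459.67) - x = -158  ⇒  (0.8)·x = 301.67  ⇒  x = 377.0875 K.
In Celsius: 377.0875 - 273.15 = 103.9375°C.
In Rankine: 103.9375 × 1.8 + 491.67 = 678.8°R.

678.8°R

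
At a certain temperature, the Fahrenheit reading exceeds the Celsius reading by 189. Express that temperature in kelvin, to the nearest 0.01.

Let x be the Celsius reading; then the Fahrenheit reading is 1.8·x + 32.
(1.8·x + 32) - x = 189  ⇒  (0.8)·x = 157  ⇒  x = 196.2500°C.
In kelvin: 196.2500 + 273.15 = 469.40 K.

469.40 K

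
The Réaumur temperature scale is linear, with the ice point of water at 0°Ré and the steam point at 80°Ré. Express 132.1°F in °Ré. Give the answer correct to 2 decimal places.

44.49°Ré

First in Celsius: (132.1 - 32) × 5/9 = 55.6111°C.
Linearly onto the Réaumur scale: 0 + (55.6111 / 100) × (80 - 0) = 44.49°Ré.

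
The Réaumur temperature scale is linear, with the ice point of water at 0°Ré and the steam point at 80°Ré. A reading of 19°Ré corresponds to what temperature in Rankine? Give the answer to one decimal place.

534.4°R

Linear interpolation between the fixed points: C = (19 - 0) × 100 / (80 - 0) = 23.7500°C.
Then 23.7500 × 1.8 + 491.67 = 534.4°R.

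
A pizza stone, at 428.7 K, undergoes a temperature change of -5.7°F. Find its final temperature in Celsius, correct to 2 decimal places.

Initial temperature in Celsius: 428.7 - 273.15 = 155.5500°C.
The 5.7°F change is an interval, so only the factor 5/9 applies: -5.7 × 5/9 = -3.1667°C.
Final Celsius temperature: 155.5500 - 3.1667 = 152.3833°C.

152.38°C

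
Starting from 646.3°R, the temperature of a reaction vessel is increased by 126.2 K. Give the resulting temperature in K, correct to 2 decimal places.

485.26 K

Initial temperature in Celsius: (646.3 - 491.67) × 5/9 = 85.9056°C.
The 126.2 K change is an interval; Kelvin and Celsius degrees are the same size, so ΔC = +126.2°C.
Final Celsius temperature: 85.9056 + 126.2000 = 212.1056°C.
In kelvin: 212.1056 + 273.15 = 485.26 K.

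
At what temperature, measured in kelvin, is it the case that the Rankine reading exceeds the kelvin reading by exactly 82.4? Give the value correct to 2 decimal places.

Let K be the kelvin reading. The Rankine reading is R = 1.8·K.
Require R - K = 82.4: (0.8)·K = 82.4.
K = (82.4) / (0.8) = 103.00.

103.00 K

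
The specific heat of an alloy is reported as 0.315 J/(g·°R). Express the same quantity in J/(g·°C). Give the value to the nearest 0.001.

0.567 J/(g·°C)

Since only a temperature interval is involved, the additive offset between the scales drops out.
A change of 1°C is a change of 1.8°R, so per °C the value is 0.315 × 1.8 = 0.567.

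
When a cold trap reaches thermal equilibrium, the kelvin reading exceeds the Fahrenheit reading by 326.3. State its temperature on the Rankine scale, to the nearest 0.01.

300.08°R

Let x be the kelvin reading; then the Fahrenheit reading is 1.8·x - 459.67.
(1.8·x - 459.67) - x = -326.3  ⇒  (0.8)·x = 133.37  ⇒  x = 166.7125 K.
In Celsius: 166.7125 - 273.15 = -106.4375°C.
In Rankine: -106.4375 × 1.8 + 491.67 = 300.08°R.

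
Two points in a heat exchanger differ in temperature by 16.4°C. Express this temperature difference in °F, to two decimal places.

29.52°F

An interval of 1°C corresponds to 1.8°F.
16.4 × 1.8 = 29.52.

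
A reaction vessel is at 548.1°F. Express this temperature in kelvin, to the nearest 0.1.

559.9 K

In Celsius: (548.1 - 32) × 5/9 = 286.7222°C.
In kelvin: 286.7222 + 273.15 = 559.9 K.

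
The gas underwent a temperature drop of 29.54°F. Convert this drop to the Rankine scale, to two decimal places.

Fahrenheit and Rankine degrees are the same size, so the interval is unchanged: 29.54.

29.54°R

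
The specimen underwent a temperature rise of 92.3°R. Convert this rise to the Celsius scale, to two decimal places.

51.28°C

For a temperature interval the offset drops out; only the factor 5/9 applies.
92.3 × 5/9 = 51.28.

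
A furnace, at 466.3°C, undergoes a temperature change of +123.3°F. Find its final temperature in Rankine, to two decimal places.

The 123.3°F change is an interval, so only the factor 5/9 applies: +123.3 × 5/9 = +68.5000°C.
Final Celsius temperature: 466.3000 + 68.5000 = 534.8000°C.
In Rankine: 534.8000 × 1.8 + 491.67 = 1454.31°R.

1454.31°R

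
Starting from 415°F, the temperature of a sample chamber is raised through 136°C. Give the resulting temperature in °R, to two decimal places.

Initial temperature in Celsius: (415 - 32) × 5/9 = 212.7778°C.
Final Celsius temperature: 212.7778 + 136.0000 = 348.7778°C.
In Rankine: 348.7778 × 1.8 + 491.67 = 1119.47°R.

1119.47°R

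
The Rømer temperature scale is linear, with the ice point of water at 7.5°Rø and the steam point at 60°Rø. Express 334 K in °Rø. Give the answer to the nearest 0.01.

39.45°Rø

First in Celsius: 334 - 273.15 = 60.8500°C.
Linearly onto the Rømer scale: 7.5 + (60.8500 / 100) × (60 - 7.5) = 39.45°Rø.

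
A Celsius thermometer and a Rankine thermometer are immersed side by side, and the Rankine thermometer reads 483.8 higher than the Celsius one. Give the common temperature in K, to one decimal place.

263.3 K

Let x be the Celsius reading; then the Rankine reading is 1.8·x + 491.67.
(1.8·x + 491.67) - x = 483.8  ⇒  (0.8)·x = -7.87  ⇒  x = -9.8375°C.
In kelvin: -9.8375 + 273.15 = 263.3 K.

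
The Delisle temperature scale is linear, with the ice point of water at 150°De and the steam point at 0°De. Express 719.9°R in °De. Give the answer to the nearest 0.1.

-40.2°De

First in Celsius: (719.9 - 491.67) × 5/9 = 126.7944°C.
Linearly onto the Delisle scale: 150 + (126.7944 / 100) × (0 - 150) = -40.2°De.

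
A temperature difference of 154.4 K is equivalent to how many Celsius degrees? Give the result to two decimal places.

Kelvin and Celsius degrees are the same size, so the interval is unchanged: 154.40.

154.40°C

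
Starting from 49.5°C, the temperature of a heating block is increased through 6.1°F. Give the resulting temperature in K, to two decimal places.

The 6.1°F change is an interval, so only the factor 5/9 applies: +6.1 × 5/9 = +3.3889°C.
Final Celsius temperature: 49.5000 + 3.3889 = 52.8889°C.
In kelvin: 52.8889 + 273.15 = 326.04 K.

326.04 K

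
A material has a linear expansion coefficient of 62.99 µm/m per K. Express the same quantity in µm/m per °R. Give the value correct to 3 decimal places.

The quantity depends on a temperature interval, so only the ratio of degree sizes applies; the offset between the scales is irrelevant.
A change of 1°R is a change of 5/9 K, so per °R the value is 62.99 × 5/9 = 34.994.

34.994 µm/m per °R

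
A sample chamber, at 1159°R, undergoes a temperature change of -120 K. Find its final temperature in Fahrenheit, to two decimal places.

483.33°F

Initial temperature in Celsius: (1159 - 491.67) × 5/9 = 370.7389°C.
The 120 K change is an interval; Kelvin and Celsius degrees are the same size, so ΔC = -120°C.
Final Celsius temperature: 370.7389 - 120.0000 = 250.7389°C.
In Fahrenheit: 250.7389 × 1.8 + 32 = 483.33°F.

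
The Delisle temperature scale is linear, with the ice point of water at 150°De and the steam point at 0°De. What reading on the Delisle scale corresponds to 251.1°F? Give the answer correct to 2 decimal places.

-32.58°De

First in Celsius: (251.1 - 32) × 5/9 = 121.7222°C.
Linearly onto the Delisle scale: 150 + (121.7222 / 100) × (0 - 150) = -32.58°De.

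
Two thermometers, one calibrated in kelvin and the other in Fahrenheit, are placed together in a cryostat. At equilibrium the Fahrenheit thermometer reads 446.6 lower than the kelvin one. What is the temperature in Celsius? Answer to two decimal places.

-256.81°C

Let x be the kelvin reading; then the Fahrenheit reading is 1.8·x - 459.67.
(1.8·x - 459.67) - x = -446.6  ⇒  (0.8)·x = 13.07  ⇒  x = 16.3375 K.
In Celsius: 16.3375 - 273.15 = -256.81°C.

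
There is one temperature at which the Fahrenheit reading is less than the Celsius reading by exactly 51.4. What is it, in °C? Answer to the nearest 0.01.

Let C be the Celsius reading. The Fahrenheit reading is F = 1.8·C + 32.
Require F - C = -51.4: (0.8)·C + 32 = -51.4.
C = (-51.4 - 32) / (0.8) = -104.25.

-104.25°C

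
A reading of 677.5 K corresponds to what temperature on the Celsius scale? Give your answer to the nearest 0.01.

In Celsius: 677.5 - 273.15 = 404.3500°C.

404.35°C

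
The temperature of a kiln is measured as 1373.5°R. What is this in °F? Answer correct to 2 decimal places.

913.83°F

In Celsius: (1373.5 - 491.67) × 5/9 = 489.9056°C.
In Fahrenheit: 489.9056 × 1.8 + 32 = 913.83°F.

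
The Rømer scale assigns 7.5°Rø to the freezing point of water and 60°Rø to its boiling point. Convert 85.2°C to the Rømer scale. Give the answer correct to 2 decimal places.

52.23°Rø

Linearly onto the Rømer scale: 7.5 + (85.2000 / 100) × (60 - 7.5) = 52.23°Rø.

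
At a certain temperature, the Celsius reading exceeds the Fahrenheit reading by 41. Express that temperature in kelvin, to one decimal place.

Let x be the Fahrenheit reading; then the Celsius reading is 5/9·x - 17.7778.
(5/9·x - 17.7778) - x = 41  ⇒  (-4/9)·x = 58.7778  ⇒  x = -132.2500°F.
In Celsius: (-132.25 - 32) × 5/9 = -91.2500°C.
In kelvin: -91.2500 + 273.15 = 181.9 K.

181.9 K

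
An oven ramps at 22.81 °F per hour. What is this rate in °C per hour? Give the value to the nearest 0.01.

The quantity depends on a temperature interval, so only the ratio of degree sizes applies; the offset between the scales is irrelevant.
A change of 1°F is a change of 5/9°C, so 22.81 × 5/9 = 12.67.

12.67 °C/hour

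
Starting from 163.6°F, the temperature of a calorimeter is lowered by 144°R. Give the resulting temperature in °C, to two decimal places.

-6.89°C

Initial temperature in Celsius: (163.6 - 32) × 5/9 = 73.1111°C.
The 144°R change is an interval, so only the factor 5/9 applies: -144 × 5/9 = -80.0000°C.
Final Celsius temperature: 73.1111 - 80.0000 = -6.8889°C.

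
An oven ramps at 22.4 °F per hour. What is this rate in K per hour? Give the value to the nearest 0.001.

12.444 K/hour

The quantity depends on a temperature interval, so only the ratio of degree sizes applies; the offset between the scales is irrelevant.
A change of 1°F is a change of 5/9 K, so 22.4 × 5/9 = 12.444.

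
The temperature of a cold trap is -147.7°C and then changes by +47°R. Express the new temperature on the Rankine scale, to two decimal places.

The 47°R change is an interval, so only the factor 5/9 applies: +47 × 5/9 = +26.1111°C.
Final Celsius temperature: -147.7000 + 26.1111 = -121.5889°C.
In Rankine: -121.5889 × 1.8 + 491.67 = 272.81°R.

272.81°R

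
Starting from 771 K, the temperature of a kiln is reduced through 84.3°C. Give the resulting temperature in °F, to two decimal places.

776.39°F

Initial temperature in Celsius: 771 - 273.15 = 497.8500°C.
Final Celsius temperature: 497.8500 - 84.3000 = 413.5500°C.
In Fahrenheit: 413.5500 × 1.8 + 32 = 776.39°F.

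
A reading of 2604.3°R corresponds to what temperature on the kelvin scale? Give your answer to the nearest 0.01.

In Celsius: (2604.3 - 491.67) × 5/9 = 1173.6833°C.
In kelvin: 1173.6833 + 273.15 = 1446.83 K.

1446.83 K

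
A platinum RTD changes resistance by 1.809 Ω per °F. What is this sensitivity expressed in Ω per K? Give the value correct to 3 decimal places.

3.256 Ω per K

The quantity depends on a temperature interval, so only the ratio of degree sizes applies; the offset between the scales is irrelevant.
A change of 1 K is a change of 1.8°F, so per K the value is 1.809 × 1.8 = 3.256.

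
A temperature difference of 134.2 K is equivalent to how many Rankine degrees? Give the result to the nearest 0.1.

An interval of 1 K corresponds to 1.8°R.
134.2 × 1.8 = 241.6.

241.6°R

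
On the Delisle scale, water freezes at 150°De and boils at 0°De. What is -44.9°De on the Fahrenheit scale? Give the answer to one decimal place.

265.9°F

Linear interpolation between the fixed points: C = (-44.9 - 150) × 100 / (0 - 150) = 129.9333°C.
Then 129.9333 × 1.8 + 32 = 265.9°F.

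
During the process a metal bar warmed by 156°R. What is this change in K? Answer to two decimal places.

An interval of 1°R corresponds to 5/9 K.
156 × 5/9 = 86.67.

86.67 K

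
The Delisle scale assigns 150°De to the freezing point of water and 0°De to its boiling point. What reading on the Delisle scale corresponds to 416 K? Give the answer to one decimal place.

First in Celsius: 416 - 273.15 = 142.8500°C.
Linearly onto the Delisle scale: 150 + (142.8500 / 100) × (0 - 150) = -64.3°De.

-64.3°De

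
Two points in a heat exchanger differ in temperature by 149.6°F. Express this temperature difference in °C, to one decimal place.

Only the scale ratio 5/9 matters for a change in temperature.
149.6 × 5/9 = 83.1.

83.1°C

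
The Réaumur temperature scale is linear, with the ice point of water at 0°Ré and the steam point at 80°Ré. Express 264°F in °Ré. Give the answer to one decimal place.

103.1°Ré

First in Celsius: (264 - 32) × 5/9 = 128.8889°C.
Linearly onto the Réaumur scale: 0 + (128.8889 / 100) × (80 - 0) = 103.1°Ré.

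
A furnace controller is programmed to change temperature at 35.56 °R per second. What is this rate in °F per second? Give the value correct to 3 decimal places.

Since only a temperature interval is involved, the additive offset between the scales drops out.
A change of 1°R is a change of 1°F, so 35.56 × 1 = 35.560.

35.560 °F/second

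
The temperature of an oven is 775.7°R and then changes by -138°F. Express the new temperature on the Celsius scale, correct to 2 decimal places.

81.13°C

Initial temperature in Celsius: (775.7 - 491.67) × 5/9 = 157.7944°C.
The 138°F change is an interval, so only the factor 5/9 applies: -138 × 5/9 = -76.6667°C.
Final Celsius temperature: 157.7944 - 76.6667 = 81.1278°C.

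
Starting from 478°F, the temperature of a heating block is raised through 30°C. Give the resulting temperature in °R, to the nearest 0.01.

991.67°R

Initial temperature in Celsius: (478 - 32) × 5/9 = 247.7778°C.
Final Celsius temperature: 247.7778 + 30.0000 = 277.7778°C.
In Rankine: 277.7778 × 1.8 + 491.67 = 991.67°R.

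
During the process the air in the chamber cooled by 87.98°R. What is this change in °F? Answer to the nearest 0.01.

Rankine and Fahrenheit degrees are the same size, so the interval is unchanged: 87.98.

87.98°F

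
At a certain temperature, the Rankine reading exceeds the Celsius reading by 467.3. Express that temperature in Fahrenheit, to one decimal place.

Let x be the Celsius reading; then the Rankine reading is 1.8·x + 491.67.
(1.8·x + 491.67) - x = 467.3  ⇒  (0.8)·x = -24.37  ⇒  x = -30.4625°C.
In Fahrenheit: -30.4625 × 1.8 + 32 = -22.8°F.

-22.8°F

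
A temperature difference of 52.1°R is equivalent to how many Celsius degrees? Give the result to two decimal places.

28.94°C

For a temperature interval the offset drops out; only the factor 5/9 applies.
52.1 × 5/9 = 28.94.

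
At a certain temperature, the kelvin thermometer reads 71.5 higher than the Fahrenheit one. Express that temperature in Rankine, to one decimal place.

Let x be the Fahrenheit reading; then the kelvin reading is 5/9·x + 255.372.
(5/9·x + 255.372) - x = 71.5  ⇒  (-4/9)·x = -183.872  ⇒  x = 413.7125°F.
In Celsius: (413.7125 - 32) × 5/9 = 212.0625°C.
In Rankine: 212.0625 × 1.8 + 491.67 = 873.4°R.

873.4°R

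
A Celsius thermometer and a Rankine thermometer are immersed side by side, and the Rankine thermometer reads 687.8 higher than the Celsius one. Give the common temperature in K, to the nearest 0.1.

518.3 K

Let x be the Celsius reading; then the Rankine reading is 1.8·x + 491.67.
(1.8·x + 491.67) - x = 687.8  ⇒  (0.8)·x = 196.13  ⇒  x = 245.1625°C.
In kelvin: 245.1625 + 273.15 = 518.3 K.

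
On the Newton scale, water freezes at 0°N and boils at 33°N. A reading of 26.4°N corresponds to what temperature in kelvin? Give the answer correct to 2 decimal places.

Linear interpolation between the fixed points: C = (26.4 - 0) × 100 / (33 - 0) = 80.0000°C.
Then 80.0000 + 273.15 = 353.15 K.

353.15 K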